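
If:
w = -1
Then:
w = -1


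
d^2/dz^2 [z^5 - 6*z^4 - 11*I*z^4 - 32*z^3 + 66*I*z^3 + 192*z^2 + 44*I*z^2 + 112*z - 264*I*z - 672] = 20*z^3 + z^2*(-72 - 132*I) + z*(-192 + 396*I) + 384 + 88*I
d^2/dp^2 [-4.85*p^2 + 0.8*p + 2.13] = -9.70000000000000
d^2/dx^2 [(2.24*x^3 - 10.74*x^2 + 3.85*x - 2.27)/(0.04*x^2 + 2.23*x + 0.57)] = (24.104784*x^3 + 18.531024*x^2 + 2.625072*x - 39.239776)/(6.4e-5*x^6 + 0.010704*x^5 + 0.599484*x^4 + 11.394631*x^3 + 8.542647*x^2 + 2.173581*x + 0.185193)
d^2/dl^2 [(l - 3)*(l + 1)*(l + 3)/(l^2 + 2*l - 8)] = 2*(l^3 - 51*l^2 - 78*l - 188)/(l^6 + 6*l^5 - 12*l^4 - 88*l^3 + 96*l^2 + 384*l - 512)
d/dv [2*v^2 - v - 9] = 4*v - 1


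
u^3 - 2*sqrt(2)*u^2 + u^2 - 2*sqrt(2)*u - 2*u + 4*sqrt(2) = (u - 1)*(u + 2)*(u - 2*sqrt(2))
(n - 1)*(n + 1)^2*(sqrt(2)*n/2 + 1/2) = sqrt(2)*n^4/2 + n^3/2 + sqrt(2)*n^3/2 - sqrt(2)*n^2/2 + n^2/2 - sqrt(2)*n/2 - n/2 - 1/2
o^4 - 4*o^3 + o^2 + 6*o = o*(o - 3)*(o - 2)*(o + 1)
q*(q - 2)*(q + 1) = q^3 - q^2 - 2*q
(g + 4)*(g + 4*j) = g^2 + 4*g*j + 4*g + 16*j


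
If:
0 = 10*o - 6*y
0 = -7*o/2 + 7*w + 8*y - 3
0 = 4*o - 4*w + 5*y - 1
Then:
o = 57/377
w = 163/754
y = 95/377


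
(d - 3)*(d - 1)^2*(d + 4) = d^4 - d^3 - 13*d^2 + 25*d - 12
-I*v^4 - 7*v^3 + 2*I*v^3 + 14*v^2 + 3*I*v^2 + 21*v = v*(v - 3)*(v - 7*I)*(-I*v - I)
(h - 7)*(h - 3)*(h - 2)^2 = h^4 - 14*h^3 + 65*h^2 - 124*h + 84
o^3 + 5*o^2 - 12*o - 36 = (o - 3)*(o + 2)*(o + 6)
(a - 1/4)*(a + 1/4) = a^2 - 1/16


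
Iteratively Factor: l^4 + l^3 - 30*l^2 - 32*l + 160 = (l - 5)*(l^3 + 6*l^2 - 32) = (l - 5)*(l + 4)*(l^2 + 2*l - 8) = (l - 5)*(l - 2)*(l + 4)*(l + 4)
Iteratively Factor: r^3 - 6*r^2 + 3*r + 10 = (r - 2)*(r^2 - 4*r - 5) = (r - 2)*(r + 1)*(r - 5)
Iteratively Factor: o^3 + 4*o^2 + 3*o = (o)*(o^2 + 4*o + 3) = o*(o + 3)*(o + 1)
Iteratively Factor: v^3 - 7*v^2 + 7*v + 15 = (v - 3)*(v^2 - 4*v - 5) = (v - 5)*(v - 3)*(v + 1)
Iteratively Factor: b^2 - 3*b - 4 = (b - 4)*(b + 1)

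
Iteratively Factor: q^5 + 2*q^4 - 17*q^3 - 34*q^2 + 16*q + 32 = (q + 4)*(q^4 - 2*q^3 - 9*q^2 + 2*q + 8) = (q - 4)*(q + 4)*(q^3 + 2*q^2 - q - 2) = (q - 4)*(q + 1)*(q + 4)*(q^2 + q - 2) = (q - 4)*(q + 1)*(q + 2)*(q + 4)*(q - 1)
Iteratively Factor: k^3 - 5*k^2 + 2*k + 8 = (k + 1)*(k^2 - 6*k + 8) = (k - 2)*(k + 1)*(k - 4)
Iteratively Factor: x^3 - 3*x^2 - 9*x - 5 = (x + 1)*(x^2 - 4*x - 5) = (x - 5)*(x + 1)*(x + 1)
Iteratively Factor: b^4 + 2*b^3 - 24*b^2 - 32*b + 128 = (b - 2)*(b^3 + 4*b^2 - 16*b - 64) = (b - 2)*(b + 4)*(b^2 - 16) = (b - 4)*(b - 2)*(b + 4)*(b + 4)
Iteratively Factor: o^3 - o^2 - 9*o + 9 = (o + 3)*(o^2 - 4*o + 3) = (o - 3)*(o + 3)*(o - 1)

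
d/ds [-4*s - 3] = -4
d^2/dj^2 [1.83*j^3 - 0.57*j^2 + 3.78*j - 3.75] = 10.98*j - 1.14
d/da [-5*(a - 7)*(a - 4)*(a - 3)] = -15*a^2 + 140*a - 305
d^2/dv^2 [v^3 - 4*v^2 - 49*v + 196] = 6*v - 8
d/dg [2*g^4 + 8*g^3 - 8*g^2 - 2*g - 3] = 8*g^3 + 24*g^2 - 16*g - 2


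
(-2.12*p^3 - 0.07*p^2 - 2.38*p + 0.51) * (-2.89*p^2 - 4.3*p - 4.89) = 6.1268*p^5 + 9.3183*p^4 + 17.546*p^3 + 9.1024*p^2 + 9.4452*p - 2.4939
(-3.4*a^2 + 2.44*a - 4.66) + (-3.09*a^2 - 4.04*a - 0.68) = -6.49*a^2 - 1.6*a - 5.34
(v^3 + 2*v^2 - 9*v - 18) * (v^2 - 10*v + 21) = v^5 - 8*v^4 - 8*v^3 + 114*v^2 - 9*v - 378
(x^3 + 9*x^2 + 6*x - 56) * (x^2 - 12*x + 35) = x^5 - 3*x^4 - 67*x^3 + 187*x^2 + 882*x - 1960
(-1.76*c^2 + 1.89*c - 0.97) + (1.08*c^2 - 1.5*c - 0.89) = -0.68*c^2 + 0.39*c - 1.86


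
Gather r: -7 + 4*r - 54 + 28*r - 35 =32*r - 96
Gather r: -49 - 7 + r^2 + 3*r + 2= r^2 + 3*r - 54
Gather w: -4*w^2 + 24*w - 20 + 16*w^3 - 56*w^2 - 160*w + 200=16*w^3 - 60*w^2 - 136*w + 180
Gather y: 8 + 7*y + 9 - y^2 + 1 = -y^2 + 7*y + 18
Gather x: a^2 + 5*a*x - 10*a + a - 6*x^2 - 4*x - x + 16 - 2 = a^2 - 9*a - 6*x^2 + x*(5*a - 5) + 14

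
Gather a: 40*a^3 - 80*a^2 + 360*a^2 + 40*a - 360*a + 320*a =40*a^3 + 280*a^2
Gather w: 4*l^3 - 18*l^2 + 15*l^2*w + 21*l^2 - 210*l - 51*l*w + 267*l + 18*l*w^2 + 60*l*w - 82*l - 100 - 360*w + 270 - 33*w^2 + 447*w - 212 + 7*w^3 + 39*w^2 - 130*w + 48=4*l^3 + 3*l^2 - 25*l + 7*w^3 + w^2*(18*l + 6) + w*(15*l^2 + 9*l - 43) + 6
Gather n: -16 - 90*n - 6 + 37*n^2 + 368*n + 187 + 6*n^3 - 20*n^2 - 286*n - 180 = 6*n^3 + 17*n^2 - 8*n - 15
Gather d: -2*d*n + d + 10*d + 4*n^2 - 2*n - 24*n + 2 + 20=d*(11 - 2*n) + 4*n^2 - 26*n + 22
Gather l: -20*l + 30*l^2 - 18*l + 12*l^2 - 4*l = 42*l^2 - 42*l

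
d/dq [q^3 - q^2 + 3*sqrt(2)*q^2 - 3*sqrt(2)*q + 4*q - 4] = 3*q^2 - 2*q + 6*sqrt(2)*q - 3*sqrt(2) + 4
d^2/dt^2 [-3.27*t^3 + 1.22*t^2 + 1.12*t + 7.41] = 2.44 - 19.62*t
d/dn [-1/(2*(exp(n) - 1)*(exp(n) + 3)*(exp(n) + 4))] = ((exp(n) - 1)*(exp(n) + 3) + (exp(n) - 1)*(exp(n) + 4) + (exp(n) + 3)*(exp(n) + 4))/(8*(exp(n) + 3)^2*(exp(n) + 4)^2*sinh(n/2)^2)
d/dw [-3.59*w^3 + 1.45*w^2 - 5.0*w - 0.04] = -10.77*w^2 + 2.9*w - 5.0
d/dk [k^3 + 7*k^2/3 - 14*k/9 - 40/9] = 3*k^2 + 14*k/3 - 14/9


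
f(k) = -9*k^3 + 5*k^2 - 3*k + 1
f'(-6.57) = -1234.15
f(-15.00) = 31546.00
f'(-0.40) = -11.32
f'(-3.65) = -399.21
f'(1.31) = -36.23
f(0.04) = 0.89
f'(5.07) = -646.33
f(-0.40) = 3.58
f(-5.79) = 1932.93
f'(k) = -27*k^2 + 10*k - 3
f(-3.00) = 298.00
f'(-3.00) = -276.00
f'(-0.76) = -26.20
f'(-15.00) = -6228.00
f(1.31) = -14.58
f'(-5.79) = -966.05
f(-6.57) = 2788.88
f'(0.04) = -2.64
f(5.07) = -1058.60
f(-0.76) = 10.12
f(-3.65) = 516.21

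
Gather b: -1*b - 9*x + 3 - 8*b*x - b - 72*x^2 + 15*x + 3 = b*(-8*x - 2) - 72*x^2 + 6*x + 6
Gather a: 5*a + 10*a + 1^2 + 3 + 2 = 15*a + 6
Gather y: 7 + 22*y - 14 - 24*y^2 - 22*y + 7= -24*y^2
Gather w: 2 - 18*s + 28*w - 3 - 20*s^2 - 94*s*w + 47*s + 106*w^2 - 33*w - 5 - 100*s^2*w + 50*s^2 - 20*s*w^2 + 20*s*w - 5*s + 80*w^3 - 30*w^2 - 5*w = 30*s^2 + 24*s + 80*w^3 + w^2*(76 - 20*s) + w*(-100*s^2 - 74*s - 10) - 6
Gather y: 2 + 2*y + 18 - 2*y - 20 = 0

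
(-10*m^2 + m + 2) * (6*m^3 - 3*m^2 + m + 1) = -60*m^5 + 36*m^4 - m^3 - 15*m^2 + 3*m + 2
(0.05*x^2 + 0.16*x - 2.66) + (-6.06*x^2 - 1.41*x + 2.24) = -6.01*x^2 - 1.25*x - 0.42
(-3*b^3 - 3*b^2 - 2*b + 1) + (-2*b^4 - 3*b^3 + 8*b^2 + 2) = -2*b^4 - 6*b^3 + 5*b^2 - 2*b + 3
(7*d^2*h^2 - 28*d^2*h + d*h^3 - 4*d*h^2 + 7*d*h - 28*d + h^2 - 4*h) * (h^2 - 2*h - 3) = 7*d^2*h^4 - 42*d^2*h^3 + 35*d^2*h^2 + 84*d^2*h + d*h^5 - 6*d*h^4 + 12*d*h^3 - 30*d*h^2 + 35*d*h + 84*d + h^4 - 6*h^3 + 5*h^2 + 12*h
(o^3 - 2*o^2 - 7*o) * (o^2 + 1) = o^5 - 2*o^4 - 6*o^3 - 2*o^2 - 7*o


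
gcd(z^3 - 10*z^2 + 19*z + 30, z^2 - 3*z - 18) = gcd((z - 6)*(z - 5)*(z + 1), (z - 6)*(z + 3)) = z - 6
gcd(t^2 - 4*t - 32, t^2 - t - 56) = t - 8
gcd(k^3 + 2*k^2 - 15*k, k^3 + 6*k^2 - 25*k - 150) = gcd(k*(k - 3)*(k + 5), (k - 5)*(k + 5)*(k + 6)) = k + 5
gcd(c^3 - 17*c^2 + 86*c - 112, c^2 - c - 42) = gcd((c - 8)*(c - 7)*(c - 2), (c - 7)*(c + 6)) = c - 7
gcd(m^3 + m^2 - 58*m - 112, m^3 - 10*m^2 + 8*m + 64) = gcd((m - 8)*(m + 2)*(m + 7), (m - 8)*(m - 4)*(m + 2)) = m^2 - 6*m - 16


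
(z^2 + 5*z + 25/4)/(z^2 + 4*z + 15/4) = (2*z + 5)/(2*z + 3)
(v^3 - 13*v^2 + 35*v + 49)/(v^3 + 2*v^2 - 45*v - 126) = (v^2 - 6*v - 7)/(v^2 + 9*v + 18)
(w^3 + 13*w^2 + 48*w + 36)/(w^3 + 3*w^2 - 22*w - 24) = (w + 6)/(w - 4)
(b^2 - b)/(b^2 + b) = (b - 1)/(b + 1)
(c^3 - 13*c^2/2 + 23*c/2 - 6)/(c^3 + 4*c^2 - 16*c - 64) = (2*c^2 - 5*c + 3)/(2*(c^2 + 8*c + 16))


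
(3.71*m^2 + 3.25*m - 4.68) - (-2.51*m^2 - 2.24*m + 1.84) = 6.22*m^2 + 5.49*m - 6.52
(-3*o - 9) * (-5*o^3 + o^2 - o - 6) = 15*o^4 + 42*o^3 - 6*o^2 + 27*o + 54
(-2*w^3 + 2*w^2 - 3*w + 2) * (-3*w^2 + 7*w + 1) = 6*w^5 - 20*w^4 + 21*w^3 - 25*w^2 + 11*w + 2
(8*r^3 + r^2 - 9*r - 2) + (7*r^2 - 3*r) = 8*r^3 + 8*r^2 - 12*r - 2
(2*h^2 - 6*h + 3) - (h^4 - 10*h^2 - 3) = -h^4 + 12*h^2 - 6*h + 6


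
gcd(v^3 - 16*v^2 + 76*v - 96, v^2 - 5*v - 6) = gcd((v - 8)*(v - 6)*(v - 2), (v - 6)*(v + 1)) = v - 6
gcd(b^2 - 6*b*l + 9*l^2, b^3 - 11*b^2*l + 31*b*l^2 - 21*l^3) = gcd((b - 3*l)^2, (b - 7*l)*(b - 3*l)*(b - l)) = b - 3*l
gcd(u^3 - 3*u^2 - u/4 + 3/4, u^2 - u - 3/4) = u + 1/2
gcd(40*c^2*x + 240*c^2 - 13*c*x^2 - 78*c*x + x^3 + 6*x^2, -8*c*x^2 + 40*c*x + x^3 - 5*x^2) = -8*c + x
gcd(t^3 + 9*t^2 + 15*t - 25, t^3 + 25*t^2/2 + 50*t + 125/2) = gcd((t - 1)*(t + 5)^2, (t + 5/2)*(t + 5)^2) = t^2 + 10*t + 25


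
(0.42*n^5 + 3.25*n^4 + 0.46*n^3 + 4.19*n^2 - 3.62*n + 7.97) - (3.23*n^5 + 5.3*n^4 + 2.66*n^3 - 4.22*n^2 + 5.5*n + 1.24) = -2.81*n^5 - 2.05*n^4 - 2.2*n^3 + 8.41*n^2 - 9.12*n + 6.73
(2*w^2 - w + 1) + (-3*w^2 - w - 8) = -w^2 - 2*w - 7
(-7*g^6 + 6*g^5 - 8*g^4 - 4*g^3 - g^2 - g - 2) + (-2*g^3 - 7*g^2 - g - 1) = -7*g^6 + 6*g^5 - 8*g^4 - 6*g^3 - 8*g^2 - 2*g - 3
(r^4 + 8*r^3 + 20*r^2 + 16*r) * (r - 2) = r^5 + 6*r^4 + 4*r^3 - 24*r^2 - 32*r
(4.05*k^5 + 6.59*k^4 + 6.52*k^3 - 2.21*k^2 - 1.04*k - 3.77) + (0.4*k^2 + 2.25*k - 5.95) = 4.05*k^5 + 6.59*k^4 + 6.52*k^3 - 1.81*k^2 + 1.21*k - 9.72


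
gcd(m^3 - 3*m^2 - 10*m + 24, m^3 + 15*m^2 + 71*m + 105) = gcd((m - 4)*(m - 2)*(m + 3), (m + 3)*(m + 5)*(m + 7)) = m + 3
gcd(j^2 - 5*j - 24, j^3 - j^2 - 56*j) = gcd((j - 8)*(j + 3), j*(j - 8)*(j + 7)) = j - 8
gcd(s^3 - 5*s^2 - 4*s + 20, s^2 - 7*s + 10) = s^2 - 7*s + 10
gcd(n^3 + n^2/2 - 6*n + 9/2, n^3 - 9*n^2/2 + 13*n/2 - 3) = n^2 - 5*n/2 + 3/2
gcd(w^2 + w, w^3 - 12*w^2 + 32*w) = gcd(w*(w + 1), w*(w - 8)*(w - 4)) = w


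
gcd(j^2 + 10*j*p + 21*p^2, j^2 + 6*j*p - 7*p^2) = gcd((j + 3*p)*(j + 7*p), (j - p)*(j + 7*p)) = j + 7*p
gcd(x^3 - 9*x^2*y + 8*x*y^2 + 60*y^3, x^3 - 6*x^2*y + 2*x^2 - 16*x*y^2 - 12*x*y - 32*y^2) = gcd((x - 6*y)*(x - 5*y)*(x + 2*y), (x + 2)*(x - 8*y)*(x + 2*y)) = x + 2*y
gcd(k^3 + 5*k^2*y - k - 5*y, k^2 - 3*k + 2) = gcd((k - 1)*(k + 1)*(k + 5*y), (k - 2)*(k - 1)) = k - 1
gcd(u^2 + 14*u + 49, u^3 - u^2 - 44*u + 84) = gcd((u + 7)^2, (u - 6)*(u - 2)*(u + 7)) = u + 7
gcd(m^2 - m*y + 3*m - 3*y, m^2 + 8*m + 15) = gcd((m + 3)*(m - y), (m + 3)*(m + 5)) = m + 3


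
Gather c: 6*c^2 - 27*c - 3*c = 6*c^2 - 30*c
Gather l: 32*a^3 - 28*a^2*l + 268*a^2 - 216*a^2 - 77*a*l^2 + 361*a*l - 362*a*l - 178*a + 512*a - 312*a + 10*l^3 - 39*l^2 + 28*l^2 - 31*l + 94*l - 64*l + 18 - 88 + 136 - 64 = 32*a^3 + 52*a^2 + 22*a + 10*l^3 + l^2*(-77*a - 11) + l*(-28*a^2 - a - 1) + 2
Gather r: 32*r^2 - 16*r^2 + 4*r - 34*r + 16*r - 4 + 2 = 16*r^2 - 14*r - 2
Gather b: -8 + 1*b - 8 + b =2*b - 16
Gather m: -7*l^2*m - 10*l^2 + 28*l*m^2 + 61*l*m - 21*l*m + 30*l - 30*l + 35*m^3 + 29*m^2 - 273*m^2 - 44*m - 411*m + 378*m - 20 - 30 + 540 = -10*l^2 + 35*m^3 + m^2*(28*l - 244) + m*(-7*l^2 + 40*l - 77) + 490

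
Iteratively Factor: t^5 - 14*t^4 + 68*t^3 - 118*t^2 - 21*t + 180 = (t - 5)*(t^4 - 9*t^3 + 23*t^2 - 3*t - 36) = (t - 5)*(t - 3)*(t^3 - 6*t^2 + 5*t + 12) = (t - 5)*(t - 3)*(t + 1)*(t^2 - 7*t + 12) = (t - 5)*(t - 3)^2*(t + 1)*(t - 4)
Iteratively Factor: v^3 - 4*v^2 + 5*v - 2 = (v - 2)*(v^2 - 2*v + 1) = (v - 2)*(v - 1)*(v - 1)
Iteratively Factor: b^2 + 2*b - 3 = (b - 1)*(b + 3)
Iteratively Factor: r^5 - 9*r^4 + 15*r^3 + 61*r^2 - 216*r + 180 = (r - 5)*(r^4 - 4*r^3 - 5*r^2 + 36*r - 36) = (r - 5)*(r - 2)*(r^3 - 2*r^2 - 9*r + 18) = (r - 5)*(r - 2)^2*(r^2 - 9) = (r - 5)*(r - 3)*(r - 2)^2*(r + 3)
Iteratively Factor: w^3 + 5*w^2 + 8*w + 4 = (w + 1)*(w^2 + 4*w + 4) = (w + 1)*(w + 2)*(w + 2)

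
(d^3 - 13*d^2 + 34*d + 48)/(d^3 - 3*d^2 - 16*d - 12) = (d - 8)/(d + 2)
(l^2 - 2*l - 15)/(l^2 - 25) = (l + 3)/(l + 5)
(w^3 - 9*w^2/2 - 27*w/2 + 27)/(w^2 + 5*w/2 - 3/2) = (2*w^2 - 15*w + 18)/(2*w - 1)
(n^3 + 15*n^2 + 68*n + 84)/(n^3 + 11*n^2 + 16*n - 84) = (n + 2)/(n - 2)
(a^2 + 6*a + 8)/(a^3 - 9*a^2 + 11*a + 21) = (a^2 + 6*a + 8)/(a^3 - 9*a^2 + 11*a + 21)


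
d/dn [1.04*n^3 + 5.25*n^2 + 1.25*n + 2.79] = 3.12*n^2 + 10.5*n + 1.25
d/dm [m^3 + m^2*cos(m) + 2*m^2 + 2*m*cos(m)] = -m^2*sin(m) + 3*m^2 + 2*sqrt(2)*m*cos(m + pi/4) + 4*m + 2*cos(m)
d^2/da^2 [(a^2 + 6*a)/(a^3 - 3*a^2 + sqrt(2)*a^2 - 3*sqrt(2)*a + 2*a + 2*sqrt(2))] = 2*(a*(a + 6)*(3*a^2 - 6*a + 2*sqrt(2)*a - 3*sqrt(2) + 2)^2 - (a*(a + 6)*(3*a - 3 + sqrt(2)) + 2*(a + 3)*(3*a^2 - 6*a + 2*sqrt(2)*a - 3*sqrt(2) + 2))*(a^3 - 3*a^2 + sqrt(2)*a^2 - 3*sqrt(2)*a + 2*a + 2*sqrt(2)) + (a^3 - 3*a^2 + sqrt(2)*a^2 - 3*sqrt(2)*a + 2*a + 2*sqrt(2))^2)/(a^3 - 3*a^2 + sqrt(2)*a^2 - 3*sqrt(2)*a + 2*a + 2*sqrt(2))^3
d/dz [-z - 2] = -1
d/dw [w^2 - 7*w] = 2*w - 7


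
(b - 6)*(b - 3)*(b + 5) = b^3 - 4*b^2 - 27*b + 90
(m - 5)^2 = m^2 - 10*m + 25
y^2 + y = y*(y + 1)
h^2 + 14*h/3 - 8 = (h - 4/3)*(h + 6)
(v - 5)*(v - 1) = v^2 - 6*v + 5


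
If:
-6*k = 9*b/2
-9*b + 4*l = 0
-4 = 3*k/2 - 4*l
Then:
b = 32/81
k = -8/27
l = 8/9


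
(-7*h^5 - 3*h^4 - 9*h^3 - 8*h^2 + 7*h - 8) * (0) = 0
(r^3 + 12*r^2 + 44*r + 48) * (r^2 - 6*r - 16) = r^5 + 6*r^4 - 44*r^3 - 408*r^2 - 992*r - 768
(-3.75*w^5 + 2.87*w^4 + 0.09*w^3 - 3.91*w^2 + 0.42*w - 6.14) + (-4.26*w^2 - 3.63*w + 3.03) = -3.75*w^5 + 2.87*w^4 + 0.09*w^3 - 8.17*w^2 - 3.21*w - 3.11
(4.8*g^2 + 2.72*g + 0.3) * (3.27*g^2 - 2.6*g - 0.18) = 15.696*g^4 - 3.5856*g^3 - 6.955*g^2 - 1.2696*g - 0.054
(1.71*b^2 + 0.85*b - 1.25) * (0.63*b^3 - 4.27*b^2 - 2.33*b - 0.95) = 1.0773*b^5 - 6.7662*b^4 - 8.4013*b^3 + 1.7325*b^2 + 2.105*b + 1.1875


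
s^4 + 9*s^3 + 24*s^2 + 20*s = s*(s + 2)^2*(s + 5)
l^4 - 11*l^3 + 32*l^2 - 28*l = l*(l - 7)*(l - 2)^2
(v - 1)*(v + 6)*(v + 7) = v^3 + 12*v^2 + 29*v - 42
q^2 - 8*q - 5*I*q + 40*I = (q - 8)*(q - 5*I)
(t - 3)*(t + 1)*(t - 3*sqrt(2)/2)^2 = t^4 - 3*sqrt(2)*t^3 - 2*t^3 + 3*t^2/2 + 6*sqrt(2)*t^2 - 9*t + 9*sqrt(2)*t - 27/2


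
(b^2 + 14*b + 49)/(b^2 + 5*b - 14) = (b + 7)/(b - 2)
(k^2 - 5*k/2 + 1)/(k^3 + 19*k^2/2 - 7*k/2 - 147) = (2*k^2 - 5*k + 2)/(2*k^3 + 19*k^2 - 7*k - 294)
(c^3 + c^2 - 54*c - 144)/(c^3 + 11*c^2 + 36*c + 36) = (c - 8)/(c + 2)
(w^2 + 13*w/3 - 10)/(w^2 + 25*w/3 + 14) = (3*w - 5)/(3*w + 7)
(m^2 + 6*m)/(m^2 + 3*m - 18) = m/(m - 3)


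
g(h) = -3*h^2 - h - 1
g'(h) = -6*h - 1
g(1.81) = -12.64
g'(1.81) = -11.86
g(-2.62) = -18.97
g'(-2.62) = 14.72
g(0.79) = -3.66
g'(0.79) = -5.74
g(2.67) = -25.06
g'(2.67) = -17.02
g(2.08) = -16.06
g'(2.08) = -13.48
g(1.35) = -7.82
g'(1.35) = -9.10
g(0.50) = -2.25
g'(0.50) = -4.00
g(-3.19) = -28.34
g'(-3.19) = 18.14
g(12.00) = -445.00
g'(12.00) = -73.00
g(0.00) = -1.00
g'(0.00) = -1.00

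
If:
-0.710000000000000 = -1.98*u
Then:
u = 0.36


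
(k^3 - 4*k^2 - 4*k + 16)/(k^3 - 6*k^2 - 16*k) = (k^2 - 6*k + 8)/(k*(k - 8))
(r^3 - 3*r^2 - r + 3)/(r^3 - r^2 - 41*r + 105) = (r^2 - 1)/(r^2 + 2*r - 35)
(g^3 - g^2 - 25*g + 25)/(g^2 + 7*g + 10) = (g^2 - 6*g + 5)/(g + 2)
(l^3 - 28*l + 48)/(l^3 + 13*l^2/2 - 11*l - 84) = 2*(l^2 - 6*l + 8)/(2*l^2 + l - 28)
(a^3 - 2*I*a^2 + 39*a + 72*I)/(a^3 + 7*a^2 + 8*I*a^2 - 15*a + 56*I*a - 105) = (a^2 - 5*I*a + 24)/(a^2 + a*(7 + 5*I) + 35*I)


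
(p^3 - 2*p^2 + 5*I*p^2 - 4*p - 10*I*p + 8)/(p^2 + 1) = (p^2 + p*(-2 + 4*I) - 8*I)/(p - I)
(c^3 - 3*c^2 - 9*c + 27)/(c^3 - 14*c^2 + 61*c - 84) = (c^2 - 9)/(c^2 - 11*c + 28)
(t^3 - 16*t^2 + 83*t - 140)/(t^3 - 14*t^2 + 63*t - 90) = (t^2 - 11*t + 28)/(t^2 - 9*t + 18)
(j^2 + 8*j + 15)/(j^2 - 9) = (j + 5)/(j - 3)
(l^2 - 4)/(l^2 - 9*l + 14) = (l + 2)/(l - 7)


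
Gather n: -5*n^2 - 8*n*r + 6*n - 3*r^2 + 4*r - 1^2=-5*n^2 + n*(6 - 8*r) - 3*r^2 + 4*r - 1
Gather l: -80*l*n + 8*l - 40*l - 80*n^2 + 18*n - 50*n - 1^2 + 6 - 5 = l*(-80*n - 32) - 80*n^2 - 32*n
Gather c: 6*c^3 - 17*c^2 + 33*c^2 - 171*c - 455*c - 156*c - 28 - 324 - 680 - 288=6*c^3 + 16*c^2 - 782*c - 1320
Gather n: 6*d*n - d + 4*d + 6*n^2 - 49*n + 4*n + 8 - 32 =3*d + 6*n^2 + n*(6*d - 45) - 24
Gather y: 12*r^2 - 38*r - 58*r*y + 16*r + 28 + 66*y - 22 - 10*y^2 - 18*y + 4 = 12*r^2 - 22*r - 10*y^2 + y*(48 - 58*r) + 10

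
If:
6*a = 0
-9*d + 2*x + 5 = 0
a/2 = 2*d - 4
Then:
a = 0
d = 2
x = 13/2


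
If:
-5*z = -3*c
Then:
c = 5*z/3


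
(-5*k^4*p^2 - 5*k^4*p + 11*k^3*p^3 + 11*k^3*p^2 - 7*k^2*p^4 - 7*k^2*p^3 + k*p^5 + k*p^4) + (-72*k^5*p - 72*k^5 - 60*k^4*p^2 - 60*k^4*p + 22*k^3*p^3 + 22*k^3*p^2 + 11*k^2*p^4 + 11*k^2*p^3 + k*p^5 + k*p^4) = -72*k^5*p - 72*k^5 - 65*k^4*p^2 - 65*k^4*p + 33*k^3*p^3 + 33*k^3*p^2 + 4*k^2*p^4 + 4*k^2*p^3 + 2*k*p^5 + 2*k*p^4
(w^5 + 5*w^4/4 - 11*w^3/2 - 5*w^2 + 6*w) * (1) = w^5 + 5*w^4/4 - 11*w^3/2 - 5*w^2 + 6*w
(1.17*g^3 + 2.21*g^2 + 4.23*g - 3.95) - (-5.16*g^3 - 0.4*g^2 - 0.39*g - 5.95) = 6.33*g^3 + 2.61*g^2 + 4.62*g + 2.0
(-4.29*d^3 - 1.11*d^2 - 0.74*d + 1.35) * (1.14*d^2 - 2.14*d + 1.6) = -4.8906*d^5 + 7.9152*d^4 - 5.3322*d^3 + 1.3466*d^2 - 4.073*d + 2.16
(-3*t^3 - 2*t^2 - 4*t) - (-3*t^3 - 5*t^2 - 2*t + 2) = 3*t^2 - 2*t - 2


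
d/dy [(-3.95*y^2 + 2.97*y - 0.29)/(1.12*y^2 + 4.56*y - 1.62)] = (-21.3384*y^2 + 13.4476*y - 3.489)/(1.2544*y^4 + 10.2144*y^3 + 17.1648*y^2 - 14.7744*y + 2.6244)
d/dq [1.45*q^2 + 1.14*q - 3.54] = 2.9*q + 1.14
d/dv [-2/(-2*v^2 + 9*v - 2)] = 2*(9 - 4*v)/(2*v^2 - 9*v + 2)^2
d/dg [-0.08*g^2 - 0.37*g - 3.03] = -0.16*g - 0.37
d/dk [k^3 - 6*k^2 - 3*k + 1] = 3*k^2 - 12*k - 3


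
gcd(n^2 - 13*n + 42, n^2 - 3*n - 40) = 1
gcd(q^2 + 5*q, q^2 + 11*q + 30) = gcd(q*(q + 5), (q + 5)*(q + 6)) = q + 5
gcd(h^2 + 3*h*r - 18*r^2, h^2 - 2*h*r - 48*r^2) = h + 6*r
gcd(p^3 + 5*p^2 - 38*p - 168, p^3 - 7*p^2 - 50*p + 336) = p^2 + p - 42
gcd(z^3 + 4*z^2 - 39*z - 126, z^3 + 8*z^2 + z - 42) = z^2 + 10*z + 21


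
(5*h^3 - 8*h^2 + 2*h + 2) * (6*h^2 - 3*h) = 30*h^5 - 63*h^4 + 36*h^3 + 6*h^2 - 6*h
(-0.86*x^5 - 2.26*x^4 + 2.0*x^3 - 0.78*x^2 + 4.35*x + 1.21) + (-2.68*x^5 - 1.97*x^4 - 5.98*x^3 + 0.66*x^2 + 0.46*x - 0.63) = -3.54*x^5 - 4.23*x^4 - 3.98*x^3 - 0.12*x^2 + 4.81*x + 0.58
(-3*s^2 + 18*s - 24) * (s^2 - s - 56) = -3*s^4 + 21*s^3 + 126*s^2 - 984*s + 1344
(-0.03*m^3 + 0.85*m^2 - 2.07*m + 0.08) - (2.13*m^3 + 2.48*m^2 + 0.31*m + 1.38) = -2.16*m^3 - 1.63*m^2 - 2.38*m - 1.3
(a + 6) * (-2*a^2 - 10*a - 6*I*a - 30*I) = -2*a^3 - 22*a^2 - 6*I*a^2 - 60*a - 66*I*a - 180*I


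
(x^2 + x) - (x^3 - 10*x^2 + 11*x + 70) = -x^3 + 11*x^2 - 10*x - 70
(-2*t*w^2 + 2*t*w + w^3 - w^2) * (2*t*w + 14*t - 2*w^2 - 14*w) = -4*t^2*w^3 - 24*t^2*w^2 + 28*t^2*w + 6*t*w^4 + 36*t*w^3 - 42*t*w^2 - 2*w^5 - 12*w^4 + 14*w^3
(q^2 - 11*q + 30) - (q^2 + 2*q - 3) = 33 - 13*q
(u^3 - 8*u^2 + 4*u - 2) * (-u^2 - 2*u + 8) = -u^5 + 6*u^4 + 20*u^3 - 70*u^2 + 36*u - 16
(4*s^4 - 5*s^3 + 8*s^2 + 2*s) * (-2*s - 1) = -8*s^5 + 6*s^4 - 11*s^3 - 12*s^2 - 2*s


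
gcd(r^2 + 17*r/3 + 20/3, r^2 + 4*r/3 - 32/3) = r + 4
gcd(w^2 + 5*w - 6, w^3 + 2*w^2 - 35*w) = 1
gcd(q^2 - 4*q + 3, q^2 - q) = q - 1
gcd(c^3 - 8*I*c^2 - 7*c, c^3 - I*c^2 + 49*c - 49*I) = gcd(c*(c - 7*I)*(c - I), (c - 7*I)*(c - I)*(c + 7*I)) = c^2 - 8*I*c - 7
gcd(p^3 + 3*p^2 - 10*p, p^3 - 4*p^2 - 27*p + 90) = p + 5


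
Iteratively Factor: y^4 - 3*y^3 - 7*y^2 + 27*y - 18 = (y + 3)*(y^3 - 6*y^2 + 11*y - 6) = (y - 2)*(y + 3)*(y^2 - 4*y + 3) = (y - 3)*(y - 2)*(y + 3)*(y - 1)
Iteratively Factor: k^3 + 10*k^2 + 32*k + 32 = (k + 4)*(k^2 + 6*k + 8) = (k + 4)^2*(k + 2)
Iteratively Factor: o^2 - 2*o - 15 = (o + 3)*(o - 5)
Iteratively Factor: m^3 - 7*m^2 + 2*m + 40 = (m - 4)*(m^2 - 3*m - 10) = (m - 4)*(m + 2)*(m - 5)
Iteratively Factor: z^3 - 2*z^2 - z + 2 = (z - 1)*(z^2 - z - 2) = (z - 1)*(z + 1)*(z - 2)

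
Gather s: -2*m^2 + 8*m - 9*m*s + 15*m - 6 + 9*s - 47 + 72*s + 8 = -2*m^2 + 23*m + s*(81 - 9*m) - 45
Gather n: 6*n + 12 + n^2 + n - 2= n^2 + 7*n + 10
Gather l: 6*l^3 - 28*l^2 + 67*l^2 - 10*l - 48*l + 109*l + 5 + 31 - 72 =6*l^3 + 39*l^2 + 51*l - 36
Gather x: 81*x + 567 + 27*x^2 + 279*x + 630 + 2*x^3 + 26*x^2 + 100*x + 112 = 2*x^3 + 53*x^2 + 460*x + 1309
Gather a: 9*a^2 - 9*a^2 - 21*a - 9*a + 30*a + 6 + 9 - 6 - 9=0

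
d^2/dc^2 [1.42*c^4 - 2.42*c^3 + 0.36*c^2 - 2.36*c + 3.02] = 17.04*c^2 - 14.52*c + 0.72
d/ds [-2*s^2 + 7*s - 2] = 7 - 4*s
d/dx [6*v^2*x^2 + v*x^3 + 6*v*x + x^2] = 12*v^2*x + 3*v*x^2 + 6*v + 2*x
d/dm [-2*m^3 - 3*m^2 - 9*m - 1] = -6*m^2 - 6*m - 9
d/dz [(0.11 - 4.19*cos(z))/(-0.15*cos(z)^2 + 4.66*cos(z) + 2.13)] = (0.6285*cos(z)^2 - 0.0330000000000013*cos(z) + 9.4373)*sin(z)/(0.0225*cos(z)^4 - 1.398*cos(z)^3 + 21.0766*cos(z)^2 + 19.8516*cos(z) + 4.5369)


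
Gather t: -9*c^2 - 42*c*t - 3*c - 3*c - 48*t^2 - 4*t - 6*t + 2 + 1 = -9*c^2 - 6*c - 48*t^2 + t*(-42*c - 10) + 3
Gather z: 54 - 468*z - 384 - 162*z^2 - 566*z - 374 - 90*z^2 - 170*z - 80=-252*z^2 - 1204*z - 784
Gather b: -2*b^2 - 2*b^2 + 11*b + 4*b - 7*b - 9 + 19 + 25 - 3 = -4*b^2 + 8*b + 32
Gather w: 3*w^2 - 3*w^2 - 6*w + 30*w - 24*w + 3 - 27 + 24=0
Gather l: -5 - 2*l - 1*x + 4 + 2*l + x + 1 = 0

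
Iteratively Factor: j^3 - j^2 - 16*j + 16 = (j + 4)*(j^2 - 5*j + 4) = (j - 1)*(j + 4)*(j - 4)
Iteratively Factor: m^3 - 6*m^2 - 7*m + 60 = (m + 3)*(m^2 - 9*m + 20) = (m - 4)*(m + 3)*(m - 5)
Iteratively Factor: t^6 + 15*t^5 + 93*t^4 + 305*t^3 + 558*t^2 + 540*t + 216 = (t + 3)*(t^5 + 12*t^4 + 57*t^3 + 134*t^2 + 156*t + 72) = (t + 2)*(t + 3)*(t^4 + 10*t^3 + 37*t^2 + 60*t + 36) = (t + 2)*(t + 3)^2*(t^3 + 7*t^2 + 16*t + 12) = (t + 2)*(t + 3)^3*(t^2 + 4*t + 4) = (t + 2)^2*(t + 3)^3*(t + 2)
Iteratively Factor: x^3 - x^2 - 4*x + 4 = (x - 2)*(x^2 + x - 2) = (x - 2)*(x + 2)*(x - 1)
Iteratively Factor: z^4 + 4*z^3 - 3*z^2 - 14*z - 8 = (z + 1)*(z^3 + 3*z^2 - 6*z - 8) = (z + 1)^2*(z^2 + 2*z - 8) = (z - 2)*(z + 1)^2*(z + 4)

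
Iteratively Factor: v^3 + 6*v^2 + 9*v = (v)*(v^2 + 6*v + 9) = v*(v + 3)*(v + 3)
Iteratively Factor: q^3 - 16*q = (q + 4)*(q^2 - 4*q) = q*(q + 4)*(q - 4)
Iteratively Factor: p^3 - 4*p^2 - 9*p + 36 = (p - 4)*(p^2 - 9) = (p - 4)*(p + 3)*(p - 3)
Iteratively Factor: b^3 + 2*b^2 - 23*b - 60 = (b - 5)*(b^2 + 7*b + 12) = (b - 5)*(b + 3)*(b + 4)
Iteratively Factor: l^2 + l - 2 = (l - 1)*(l + 2)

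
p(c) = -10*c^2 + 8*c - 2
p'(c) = 8 - 20*c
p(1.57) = -14.09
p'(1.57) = -23.40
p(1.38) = -10.00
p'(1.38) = -19.60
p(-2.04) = -59.94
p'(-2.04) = 48.80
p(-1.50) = -36.50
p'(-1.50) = 38.00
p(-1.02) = -20.56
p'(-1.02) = 28.40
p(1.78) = -19.44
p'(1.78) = -27.60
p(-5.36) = -332.18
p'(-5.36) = 115.20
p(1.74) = -18.36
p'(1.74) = -26.80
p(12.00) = -1346.00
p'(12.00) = -232.00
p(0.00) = -2.00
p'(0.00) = 8.00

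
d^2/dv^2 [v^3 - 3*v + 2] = 6*v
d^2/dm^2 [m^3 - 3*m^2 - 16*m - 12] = 6*m - 6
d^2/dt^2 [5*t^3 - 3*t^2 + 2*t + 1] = 30*t - 6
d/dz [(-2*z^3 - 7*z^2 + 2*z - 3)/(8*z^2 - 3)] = 2*(-8*z^4 + z^2 + 45*z - 3)/(64*z^4 - 48*z^2 + 9)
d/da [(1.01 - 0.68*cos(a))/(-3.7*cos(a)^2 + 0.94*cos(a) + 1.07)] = (2.516*cos(a)^2 - 7.474*cos(a) + 1.677)*sin(a)/(13.69*cos(a)^4 - 6.956*cos(a)^3 - 7.0344*cos(a)^2 + 2.0116*cos(a) + 1.1449)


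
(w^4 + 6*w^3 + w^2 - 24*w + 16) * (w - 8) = w^5 - 2*w^4 - 47*w^3 - 32*w^2 + 208*w - 128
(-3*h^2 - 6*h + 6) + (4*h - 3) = -3*h^2 - 2*h + 3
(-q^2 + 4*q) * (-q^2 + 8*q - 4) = q^4 - 12*q^3 + 36*q^2 - 16*q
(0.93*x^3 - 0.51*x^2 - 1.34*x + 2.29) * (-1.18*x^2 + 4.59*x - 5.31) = -1.0974*x^5 + 4.8705*x^4 - 5.698*x^3 - 6.1447*x^2 + 17.6265*x - 12.1599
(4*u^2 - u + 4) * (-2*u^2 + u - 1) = -8*u^4 + 6*u^3 - 13*u^2 + 5*u - 4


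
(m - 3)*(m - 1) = m^2 - 4*m + 3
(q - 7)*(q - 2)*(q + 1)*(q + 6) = q^4 - 2*q^3 - 43*q^2 + 44*q + 84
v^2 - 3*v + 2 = (v - 2)*(v - 1)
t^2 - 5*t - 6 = (t - 6)*(t + 1)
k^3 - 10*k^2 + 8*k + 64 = (k - 8)*(k - 4)*(k + 2)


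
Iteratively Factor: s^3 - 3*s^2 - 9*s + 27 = (s - 3)*(s^2 - 9) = (s - 3)^2*(s + 3)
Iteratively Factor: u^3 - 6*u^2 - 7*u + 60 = (u + 3)*(u^2 - 9*u + 20) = (u - 5)*(u + 3)*(u - 4)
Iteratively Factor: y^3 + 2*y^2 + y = (y)*(y^2 + 2*y + 1) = y*(y + 1)*(y + 1)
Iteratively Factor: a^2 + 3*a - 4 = (a + 4)*(a - 1)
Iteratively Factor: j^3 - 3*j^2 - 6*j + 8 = (j + 2)*(j^2 - 5*j + 4) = (j - 1)*(j + 2)*(j - 4)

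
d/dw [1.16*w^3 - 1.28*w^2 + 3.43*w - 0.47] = 3.48*w^2 - 2.56*w + 3.43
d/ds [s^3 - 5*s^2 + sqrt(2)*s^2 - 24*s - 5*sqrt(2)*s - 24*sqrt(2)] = 3*s^2 - 10*s + 2*sqrt(2)*s - 24 - 5*sqrt(2)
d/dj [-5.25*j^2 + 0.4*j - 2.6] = 0.4 - 10.5*j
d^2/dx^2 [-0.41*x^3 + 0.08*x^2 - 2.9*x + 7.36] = 0.16 - 2.46*x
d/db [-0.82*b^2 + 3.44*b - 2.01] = 3.44 - 1.64*b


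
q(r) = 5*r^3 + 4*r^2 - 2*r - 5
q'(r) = 15*r^2 + 8*r - 2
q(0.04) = -5.07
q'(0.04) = -1.66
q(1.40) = 13.76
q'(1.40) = 38.60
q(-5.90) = -880.86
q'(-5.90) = 472.95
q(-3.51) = -164.92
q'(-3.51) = 154.72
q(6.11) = 1272.60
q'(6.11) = 606.86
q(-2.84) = -81.59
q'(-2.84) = 96.26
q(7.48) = 2296.39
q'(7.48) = 897.10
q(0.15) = -5.19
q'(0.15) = -0.46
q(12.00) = 9187.00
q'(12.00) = 2254.00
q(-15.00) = -15950.00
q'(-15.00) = 3253.00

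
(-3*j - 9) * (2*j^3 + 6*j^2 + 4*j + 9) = -6*j^4 - 36*j^3 - 66*j^2 - 63*j - 81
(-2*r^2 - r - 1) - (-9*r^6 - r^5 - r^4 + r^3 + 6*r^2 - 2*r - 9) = 9*r^6 + r^5 + r^4 - r^3 - 8*r^2 + r + 8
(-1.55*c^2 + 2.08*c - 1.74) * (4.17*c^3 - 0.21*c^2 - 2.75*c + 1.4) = -6.4635*c^5 + 8.9991*c^4 - 3.4301*c^3 - 7.5246*c^2 + 7.697*c - 2.436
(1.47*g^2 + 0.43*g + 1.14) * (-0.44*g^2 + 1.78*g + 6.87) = -0.6468*g^4 + 2.4274*g^3 + 10.3627*g^2 + 4.9833*g + 7.8318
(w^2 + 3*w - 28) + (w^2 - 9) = 2*w^2 + 3*w - 37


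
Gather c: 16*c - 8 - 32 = 16*c - 40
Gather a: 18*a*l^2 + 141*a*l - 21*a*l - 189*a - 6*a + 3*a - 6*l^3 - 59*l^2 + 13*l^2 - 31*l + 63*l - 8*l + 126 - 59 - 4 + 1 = a*(18*l^2 + 120*l - 192) - 6*l^3 - 46*l^2 + 24*l + 64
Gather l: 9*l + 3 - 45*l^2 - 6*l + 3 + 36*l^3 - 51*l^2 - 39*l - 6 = 36*l^3 - 96*l^2 - 36*l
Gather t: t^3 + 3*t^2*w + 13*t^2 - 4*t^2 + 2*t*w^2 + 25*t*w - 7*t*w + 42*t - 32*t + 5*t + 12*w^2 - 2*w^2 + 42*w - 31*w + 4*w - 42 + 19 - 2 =t^3 + t^2*(3*w + 9) + t*(2*w^2 + 18*w + 15) + 10*w^2 + 15*w - 25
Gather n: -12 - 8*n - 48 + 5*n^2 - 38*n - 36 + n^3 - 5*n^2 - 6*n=n^3 - 52*n - 96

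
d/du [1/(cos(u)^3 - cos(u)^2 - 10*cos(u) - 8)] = (3*cos(u)^2 - 2*cos(u) - 10)*sin(u)/(-cos(u)^3 + cos(u)^2 + 10*cos(u) + 8)^2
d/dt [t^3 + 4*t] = 3*t^2 + 4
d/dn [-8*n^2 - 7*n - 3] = -16*n - 7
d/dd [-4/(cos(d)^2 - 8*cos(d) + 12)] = 8*(4 - cos(d))*sin(d)/(cos(d)^2 - 8*cos(d) + 12)^2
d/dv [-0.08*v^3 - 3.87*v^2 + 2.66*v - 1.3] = -0.24*v^2 - 7.74*v + 2.66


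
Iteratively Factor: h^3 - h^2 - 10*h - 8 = (h + 1)*(h^2 - 2*h - 8) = (h - 4)*(h + 1)*(h + 2)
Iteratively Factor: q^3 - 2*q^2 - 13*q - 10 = (q + 1)*(q^2 - 3*q - 10) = (q - 5)*(q + 1)*(q + 2)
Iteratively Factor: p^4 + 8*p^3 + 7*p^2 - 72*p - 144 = (p + 4)*(p^3 + 4*p^2 - 9*p - 36) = (p - 3)*(p + 4)*(p^2 + 7*p + 12) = (p - 3)*(p + 3)*(p + 4)*(p + 4)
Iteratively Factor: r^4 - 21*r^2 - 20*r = (r)*(r^3 - 21*r - 20) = r*(r + 4)*(r^2 - 4*r - 5) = r*(r - 5)*(r + 4)*(r + 1)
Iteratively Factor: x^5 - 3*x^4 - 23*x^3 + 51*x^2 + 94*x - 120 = (x - 3)*(x^4 - 23*x^2 - 18*x + 40) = (x - 5)*(x - 3)*(x^3 + 5*x^2 + 2*x - 8) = (x - 5)*(x - 3)*(x + 4)*(x^2 + x - 2) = (x - 5)*(x - 3)*(x - 1)*(x + 4)*(x + 2)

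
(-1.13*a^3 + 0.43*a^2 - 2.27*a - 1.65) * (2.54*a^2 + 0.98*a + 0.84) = -2.8702*a^5 - 0.0151999999999999*a^4 - 6.2936*a^3 - 6.0544*a^2 - 3.5238*a - 1.386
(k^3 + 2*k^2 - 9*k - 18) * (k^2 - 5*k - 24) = k^5 - 3*k^4 - 43*k^3 - 21*k^2 + 306*k + 432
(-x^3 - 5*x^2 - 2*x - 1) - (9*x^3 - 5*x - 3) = -10*x^3 - 5*x^2 + 3*x + 2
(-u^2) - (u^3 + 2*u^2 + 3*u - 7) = -u^3 - 3*u^2 - 3*u + 7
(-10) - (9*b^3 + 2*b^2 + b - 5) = -9*b^3 - 2*b^2 - b - 5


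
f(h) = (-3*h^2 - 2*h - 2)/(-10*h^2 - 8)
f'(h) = 20*h*(-3*h^2 - 2*h - 2)/(-10*h^2 - 8)^2 + (-6*h - 2)/(-10*h^2 - 8)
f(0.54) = 0.36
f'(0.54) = 0.12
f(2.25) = 0.37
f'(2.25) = -0.02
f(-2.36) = 0.22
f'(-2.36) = -0.03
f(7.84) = 0.32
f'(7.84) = -0.00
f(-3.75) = 0.25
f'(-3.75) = -0.01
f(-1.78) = 0.20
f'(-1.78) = -0.04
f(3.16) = 0.35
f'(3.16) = -0.01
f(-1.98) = 0.21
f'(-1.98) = -0.04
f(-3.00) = 0.23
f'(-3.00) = -0.02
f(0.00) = 0.25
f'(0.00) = 0.25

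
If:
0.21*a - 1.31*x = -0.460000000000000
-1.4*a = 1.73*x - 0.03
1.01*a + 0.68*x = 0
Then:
No Solution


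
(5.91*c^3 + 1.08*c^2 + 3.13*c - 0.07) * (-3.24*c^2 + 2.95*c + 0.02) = -19.1484*c^5 + 13.9353*c^4 - 6.837*c^3 + 9.4819*c^2 - 0.1439*c - 0.0014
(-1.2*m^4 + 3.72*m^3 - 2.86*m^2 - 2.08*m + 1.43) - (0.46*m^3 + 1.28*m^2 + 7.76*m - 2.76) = -1.2*m^4 + 3.26*m^3 - 4.14*m^2 - 9.84*m + 4.19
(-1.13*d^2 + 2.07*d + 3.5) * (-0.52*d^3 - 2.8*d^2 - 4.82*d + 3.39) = 0.5876*d^5 + 2.0876*d^4 - 2.1694*d^3 - 23.6081*d^2 - 9.8527*d + 11.865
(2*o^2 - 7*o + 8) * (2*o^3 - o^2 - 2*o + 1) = 4*o^5 - 16*o^4 + 19*o^3 + 8*o^2 - 23*o + 8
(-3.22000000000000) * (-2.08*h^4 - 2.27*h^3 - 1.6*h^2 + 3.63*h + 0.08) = 6.6976*h^4 + 7.3094*h^3 + 5.152*h^2 - 11.6886*h - 0.2576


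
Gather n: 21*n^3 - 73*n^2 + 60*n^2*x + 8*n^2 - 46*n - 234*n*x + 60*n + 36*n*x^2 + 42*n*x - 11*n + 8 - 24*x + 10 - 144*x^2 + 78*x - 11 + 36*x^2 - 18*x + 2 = 21*n^3 + n^2*(60*x - 65) + n*(36*x^2 - 192*x + 3) - 108*x^2 + 36*x + 9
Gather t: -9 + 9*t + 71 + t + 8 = 10*t + 70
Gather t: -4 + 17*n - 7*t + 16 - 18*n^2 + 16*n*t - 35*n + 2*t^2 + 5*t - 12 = -18*n^2 - 18*n + 2*t^2 + t*(16*n - 2)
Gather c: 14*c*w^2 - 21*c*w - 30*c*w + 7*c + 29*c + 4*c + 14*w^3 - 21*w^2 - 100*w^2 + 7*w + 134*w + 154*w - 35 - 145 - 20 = c*(14*w^2 - 51*w + 40) + 14*w^3 - 121*w^2 + 295*w - 200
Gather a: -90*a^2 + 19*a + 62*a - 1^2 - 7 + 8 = -90*a^2 + 81*a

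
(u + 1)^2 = u^2 + 2*u + 1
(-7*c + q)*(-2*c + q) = 14*c^2 - 9*c*q + q^2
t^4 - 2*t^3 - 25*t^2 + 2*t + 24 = (t - 6)*(t - 1)*(t + 1)*(t + 4)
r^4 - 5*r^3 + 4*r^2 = r^2*(r - 4)*(r - 1)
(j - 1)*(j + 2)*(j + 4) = j^3 + 5*j^2 + 2*j - 8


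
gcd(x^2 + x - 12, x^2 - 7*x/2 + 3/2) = x - 3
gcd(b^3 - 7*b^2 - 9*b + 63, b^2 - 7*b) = b - 7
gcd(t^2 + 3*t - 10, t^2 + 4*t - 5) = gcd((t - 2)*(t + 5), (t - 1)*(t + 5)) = t + 5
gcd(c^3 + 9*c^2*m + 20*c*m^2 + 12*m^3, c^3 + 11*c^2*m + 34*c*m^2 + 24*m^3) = c^2 + 7*c*m + 6*m^2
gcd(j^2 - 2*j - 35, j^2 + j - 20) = j + 5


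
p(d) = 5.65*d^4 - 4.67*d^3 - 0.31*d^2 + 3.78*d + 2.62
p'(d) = 22.6*d^3 - 14.01*d^2 - 0.62*d + 3.78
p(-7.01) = 15212.91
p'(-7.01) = -8465.40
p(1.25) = 11.53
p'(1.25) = 25.26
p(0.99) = 6.95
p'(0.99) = 11.36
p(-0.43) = 1.50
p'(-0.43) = -0.34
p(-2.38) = 236.11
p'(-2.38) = -378.78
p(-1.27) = 21.58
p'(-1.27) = -64.32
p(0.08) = 2.92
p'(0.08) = 3.65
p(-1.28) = 22.23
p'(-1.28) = -65.78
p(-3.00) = 572.23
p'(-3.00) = -730.65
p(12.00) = 109091.98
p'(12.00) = 37031.70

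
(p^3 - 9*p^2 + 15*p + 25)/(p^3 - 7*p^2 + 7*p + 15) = (p - 5)/(p - 3)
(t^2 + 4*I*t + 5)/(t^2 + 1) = (t + 5*I)/(t + I)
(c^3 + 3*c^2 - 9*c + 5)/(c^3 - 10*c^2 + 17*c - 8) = (c + 5)/(c - 8)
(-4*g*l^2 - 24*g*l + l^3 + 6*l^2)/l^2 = -4*g - 24*g/l + l + 6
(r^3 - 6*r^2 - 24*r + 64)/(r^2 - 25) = (r^3 - 6*r^2 - 24*r + 64)/(r^2 - 25)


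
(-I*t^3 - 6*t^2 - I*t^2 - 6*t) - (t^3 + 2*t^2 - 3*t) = -t^3 - I*t^3 - 8*t^2 - I*t^2 - 3*t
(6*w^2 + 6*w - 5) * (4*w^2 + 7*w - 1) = 24*w^4 + 66*w^3 + 16*w^2 - 41*w + 5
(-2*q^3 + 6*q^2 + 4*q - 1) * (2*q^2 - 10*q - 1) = -4*q^5 + 32*q^4 - 50*q^3 - 48*q^2 + 6*q + 1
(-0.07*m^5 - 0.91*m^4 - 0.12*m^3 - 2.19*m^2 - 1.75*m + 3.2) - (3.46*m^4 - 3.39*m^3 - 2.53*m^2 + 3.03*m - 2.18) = -0.07*m^5 - 4.37*m^4 + 3.27*m^3 + 0.34*m^2 - 4.78*m + 5.38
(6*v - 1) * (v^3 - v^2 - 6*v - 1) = 6*v^4 - 7*v^3 - 35*v^2 + 1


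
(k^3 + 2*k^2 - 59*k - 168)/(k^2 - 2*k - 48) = (k^2 + 10*k + 21)/(k + 6)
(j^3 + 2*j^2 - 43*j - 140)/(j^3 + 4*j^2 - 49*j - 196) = (j + 5)/(j + 7)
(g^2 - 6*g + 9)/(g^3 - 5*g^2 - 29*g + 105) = (g - 3)/(g^2 - 2*g - 35)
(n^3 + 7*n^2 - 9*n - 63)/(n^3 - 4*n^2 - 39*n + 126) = (n^2 + 10*n + 21)/(n^2 - n - 42)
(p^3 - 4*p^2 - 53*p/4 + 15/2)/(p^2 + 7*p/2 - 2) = (p^2 - 7*p/2 - 15)/(p + 4)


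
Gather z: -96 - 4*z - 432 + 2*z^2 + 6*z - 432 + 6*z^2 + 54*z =8*z^2 + 56*z - 960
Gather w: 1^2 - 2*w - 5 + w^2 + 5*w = w^2 + 3*w - 4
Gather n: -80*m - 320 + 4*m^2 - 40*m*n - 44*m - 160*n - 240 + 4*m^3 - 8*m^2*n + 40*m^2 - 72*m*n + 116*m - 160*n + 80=4*m^3 + 44*m^2 - 8*m + n*(-8*m^2 - 112*m - 320) - 480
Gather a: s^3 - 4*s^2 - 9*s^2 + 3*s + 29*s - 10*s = s^3 - 13*s^2 + 22*s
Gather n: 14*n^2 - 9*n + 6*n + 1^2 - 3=14*n^2 - 3*n - 2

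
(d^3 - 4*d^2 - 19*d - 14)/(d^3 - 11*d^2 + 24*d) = (d^3 - 4*d^2 - 19*d - 14)/(d*(d^2 - 11*d + 24))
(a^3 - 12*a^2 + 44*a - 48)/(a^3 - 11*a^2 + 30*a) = (a^2 - 6*a + 8)/(a*(a - 5))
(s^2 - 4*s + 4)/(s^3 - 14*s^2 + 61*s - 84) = (s^2 - 4*s + 4)/(s^3 - 14*s^2 + 61*s - 84)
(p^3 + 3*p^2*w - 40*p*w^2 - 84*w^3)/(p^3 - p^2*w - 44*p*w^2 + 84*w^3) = (p + 2*w)/(p - 2*w)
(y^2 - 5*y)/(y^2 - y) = (y - 5)/(y - 1)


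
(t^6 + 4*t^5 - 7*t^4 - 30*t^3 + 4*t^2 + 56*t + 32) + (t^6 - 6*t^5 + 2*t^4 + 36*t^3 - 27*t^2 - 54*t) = 2*t^6 - 2*t^5 - 5*t^4 + 6*t^3 - 23*t^2 + 2*t + 32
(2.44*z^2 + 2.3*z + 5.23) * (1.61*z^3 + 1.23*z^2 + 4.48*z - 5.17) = 3.9284*z^5 + 6.7042*z^4 + 22.1805*z^3 + 4.1221*z^2 + 11.5394*z - 27.0391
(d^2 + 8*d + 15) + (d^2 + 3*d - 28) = 2*d^2 + 11*d - 13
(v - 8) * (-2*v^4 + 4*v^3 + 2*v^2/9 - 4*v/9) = -2*v^5 + 20*v^4 - 286*v^3/9 - 20*v^2/9 + 32*v/9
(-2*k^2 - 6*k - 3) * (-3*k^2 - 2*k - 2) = 6*k^4 + 22*k^3 + 25*k^2 + 18*k + 6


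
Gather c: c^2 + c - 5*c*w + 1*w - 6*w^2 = c^2 + c*(1 - 5*w) - 6*w^2 + w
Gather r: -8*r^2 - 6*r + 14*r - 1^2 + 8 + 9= -8*r^2 + 8*r + 16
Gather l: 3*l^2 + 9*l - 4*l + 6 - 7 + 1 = 3*l^2 + 5*l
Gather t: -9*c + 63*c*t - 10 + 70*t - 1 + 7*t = -9*c + t*(63*c + 77) - 11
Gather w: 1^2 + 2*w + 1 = 2*w + 2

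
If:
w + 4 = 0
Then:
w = -4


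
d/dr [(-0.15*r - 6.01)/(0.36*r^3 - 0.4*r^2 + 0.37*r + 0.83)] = (0.108*r^3 + 6.4308*r^2 - 4.808*r + 2.0992)/(0.1296*r^6 - 0.288*r^5 + 0.4264*r^4 + 0.3016*r^3 - 0.5271*r^2 + 0.6142*r + 0.6889)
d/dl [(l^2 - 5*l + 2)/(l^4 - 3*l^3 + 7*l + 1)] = ((2*l - 5)*(l^4 - 3*l^3 + 7*l + 1) - (l^2 - 5*l + 2)*(4*l^3 - 9*l^2 + 7))/(l^4 - 3*l^3 + 7*l + 1)^2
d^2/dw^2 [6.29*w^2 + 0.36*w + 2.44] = 12.5800000000000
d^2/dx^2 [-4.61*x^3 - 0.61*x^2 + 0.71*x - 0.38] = -27.66*x - 1.22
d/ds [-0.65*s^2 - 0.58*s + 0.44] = -1.3*s - 0.58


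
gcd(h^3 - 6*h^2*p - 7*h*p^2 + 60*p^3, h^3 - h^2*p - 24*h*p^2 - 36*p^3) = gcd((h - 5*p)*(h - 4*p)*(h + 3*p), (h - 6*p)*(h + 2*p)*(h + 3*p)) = h + 3*p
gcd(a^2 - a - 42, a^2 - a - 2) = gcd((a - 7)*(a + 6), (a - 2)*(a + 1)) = 1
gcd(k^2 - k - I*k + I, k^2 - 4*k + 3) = k - 1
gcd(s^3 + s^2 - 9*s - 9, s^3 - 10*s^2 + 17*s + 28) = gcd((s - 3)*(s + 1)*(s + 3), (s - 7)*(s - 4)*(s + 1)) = s + 1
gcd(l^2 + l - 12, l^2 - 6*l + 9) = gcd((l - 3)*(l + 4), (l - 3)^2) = l - 3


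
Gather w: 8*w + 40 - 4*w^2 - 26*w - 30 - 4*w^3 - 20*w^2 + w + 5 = -4*w^3 - 24*w^2 - 17*w + 15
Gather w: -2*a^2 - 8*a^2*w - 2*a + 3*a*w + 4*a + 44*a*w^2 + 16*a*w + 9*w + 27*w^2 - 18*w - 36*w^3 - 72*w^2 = -2*a^2 + 2*a - 36*w^3 + w^2*(44*a - 45) + w*(-8*a^2 + 19*a - 9)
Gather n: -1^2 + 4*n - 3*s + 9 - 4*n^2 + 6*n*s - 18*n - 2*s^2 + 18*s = -4*n^2 + n*(6*s - 14) - 2*s^2 + 15*s + 8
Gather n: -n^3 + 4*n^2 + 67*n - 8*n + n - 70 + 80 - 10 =-n^3 + 4*n^2 + 60*n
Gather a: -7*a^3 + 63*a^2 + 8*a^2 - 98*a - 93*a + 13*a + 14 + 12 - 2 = -7*a^3 + 71*a^2 - 178*a + 24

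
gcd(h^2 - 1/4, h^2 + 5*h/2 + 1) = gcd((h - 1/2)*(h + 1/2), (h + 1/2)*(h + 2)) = h + 1/2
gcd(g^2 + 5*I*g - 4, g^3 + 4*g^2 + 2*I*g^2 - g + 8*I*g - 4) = g + I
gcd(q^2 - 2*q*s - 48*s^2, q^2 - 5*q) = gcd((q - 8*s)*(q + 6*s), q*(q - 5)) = 1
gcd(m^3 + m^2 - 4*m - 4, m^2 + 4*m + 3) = m + 1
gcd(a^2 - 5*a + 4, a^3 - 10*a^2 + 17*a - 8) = a - 1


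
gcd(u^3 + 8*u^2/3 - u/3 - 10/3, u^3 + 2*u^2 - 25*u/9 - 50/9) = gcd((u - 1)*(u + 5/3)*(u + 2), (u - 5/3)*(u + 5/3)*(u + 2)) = u^2 + 11*u/3 + 10/3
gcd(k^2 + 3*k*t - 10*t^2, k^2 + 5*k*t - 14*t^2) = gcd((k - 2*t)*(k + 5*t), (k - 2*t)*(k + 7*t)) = -k + 2*t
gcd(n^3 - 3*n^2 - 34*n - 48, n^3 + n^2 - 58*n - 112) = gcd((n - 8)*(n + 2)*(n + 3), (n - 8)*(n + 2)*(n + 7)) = n^2 - 6*n - 16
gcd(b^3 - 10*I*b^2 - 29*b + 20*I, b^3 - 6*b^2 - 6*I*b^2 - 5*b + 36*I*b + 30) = b^2 - 6*I*b - 5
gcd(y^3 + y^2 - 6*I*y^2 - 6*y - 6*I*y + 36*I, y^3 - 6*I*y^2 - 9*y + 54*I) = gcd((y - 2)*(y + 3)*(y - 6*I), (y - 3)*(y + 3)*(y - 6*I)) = y^2 + y*(3 - 6*I) - 18*I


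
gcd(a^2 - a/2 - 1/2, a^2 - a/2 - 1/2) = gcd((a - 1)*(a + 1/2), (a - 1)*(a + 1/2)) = a^2 - a/2 - 1/2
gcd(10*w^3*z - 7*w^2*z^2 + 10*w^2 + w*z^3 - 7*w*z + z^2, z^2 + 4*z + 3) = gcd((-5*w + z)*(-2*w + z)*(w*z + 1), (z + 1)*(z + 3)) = 1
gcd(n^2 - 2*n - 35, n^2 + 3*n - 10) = n + 5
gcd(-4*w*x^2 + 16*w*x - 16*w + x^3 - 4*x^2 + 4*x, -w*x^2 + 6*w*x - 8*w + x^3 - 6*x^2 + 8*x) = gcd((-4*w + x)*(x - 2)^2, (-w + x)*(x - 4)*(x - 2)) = x - 2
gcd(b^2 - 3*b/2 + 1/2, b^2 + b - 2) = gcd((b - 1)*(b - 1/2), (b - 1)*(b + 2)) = b - 1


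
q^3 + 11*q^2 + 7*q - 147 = (q - 3)*(q + 7)^2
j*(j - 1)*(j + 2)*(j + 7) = j^4 + 8*j^3 + 5*j^2 - 14*j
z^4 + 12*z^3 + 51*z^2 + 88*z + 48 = (z + 1)*(z + 3)*(z + 4)^2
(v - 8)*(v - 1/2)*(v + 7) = v^3 - 3*v^2/2 - 111*v/2 + 28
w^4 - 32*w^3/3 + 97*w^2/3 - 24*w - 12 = (w - 6)*(w - 3)*(w - 2)*(w + 1/3)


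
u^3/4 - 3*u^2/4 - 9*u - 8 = (u/4 + 1)*(u - 8)*(u + 1)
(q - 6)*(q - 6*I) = q^2 - 6*q - 6*I*q + 36*I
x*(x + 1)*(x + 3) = x^3 + 4*x^2 + 3*x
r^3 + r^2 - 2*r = r*(r - 1)*(r + 2)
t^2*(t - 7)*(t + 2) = t^4 - 5*t^3 - 14*t^2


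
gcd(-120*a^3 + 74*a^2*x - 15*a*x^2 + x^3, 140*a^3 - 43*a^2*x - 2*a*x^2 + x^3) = 20*a^2 - 9*a*x + x^2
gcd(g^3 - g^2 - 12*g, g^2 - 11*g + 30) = 1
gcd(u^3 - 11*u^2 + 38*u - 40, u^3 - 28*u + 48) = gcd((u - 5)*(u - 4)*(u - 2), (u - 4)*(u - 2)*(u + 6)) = u^2 - 6*u + 8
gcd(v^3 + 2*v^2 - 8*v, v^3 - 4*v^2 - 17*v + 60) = v + 4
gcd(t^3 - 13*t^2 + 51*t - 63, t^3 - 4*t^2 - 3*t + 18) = t^2 - 6*t + 9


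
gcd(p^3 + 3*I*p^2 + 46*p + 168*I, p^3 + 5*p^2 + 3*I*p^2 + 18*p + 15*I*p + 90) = p + 6*I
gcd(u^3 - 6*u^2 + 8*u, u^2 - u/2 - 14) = u - 4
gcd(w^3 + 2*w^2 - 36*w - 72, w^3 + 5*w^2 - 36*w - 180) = w^2 - 36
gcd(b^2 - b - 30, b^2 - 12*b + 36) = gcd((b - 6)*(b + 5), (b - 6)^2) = b - 6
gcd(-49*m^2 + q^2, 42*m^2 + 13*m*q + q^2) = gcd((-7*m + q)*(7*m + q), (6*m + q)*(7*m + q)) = 7*m + q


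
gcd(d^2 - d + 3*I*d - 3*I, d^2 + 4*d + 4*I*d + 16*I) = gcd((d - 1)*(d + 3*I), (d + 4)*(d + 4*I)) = 1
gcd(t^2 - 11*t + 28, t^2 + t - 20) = t - 4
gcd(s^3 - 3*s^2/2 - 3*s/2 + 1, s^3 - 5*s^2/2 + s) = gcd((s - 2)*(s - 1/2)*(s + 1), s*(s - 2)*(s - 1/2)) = s^2 - 5*s/2 + 1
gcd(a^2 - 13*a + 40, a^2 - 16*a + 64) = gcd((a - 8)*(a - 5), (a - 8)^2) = a - 8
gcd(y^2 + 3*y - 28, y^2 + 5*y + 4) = 1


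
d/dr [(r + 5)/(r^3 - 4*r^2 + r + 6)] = (r^3 - 4*r^2 + r - (r + 5)*(3*r^2 - 8*r + 1) + 6)/(r^3 - 4*r^2 + r + 6)^2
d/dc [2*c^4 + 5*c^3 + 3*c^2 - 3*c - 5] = 8*c^3 + 15*c^2 + 6*c - 3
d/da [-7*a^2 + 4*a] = 4 - 14*a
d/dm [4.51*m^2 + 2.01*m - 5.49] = 9.02*m + 2.01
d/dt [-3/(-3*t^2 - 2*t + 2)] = 6*(-3*t - 1)/(3*t^2 + 2*t - 2)^2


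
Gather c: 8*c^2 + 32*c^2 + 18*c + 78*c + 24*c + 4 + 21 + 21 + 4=40*c^2 + 120*c + 50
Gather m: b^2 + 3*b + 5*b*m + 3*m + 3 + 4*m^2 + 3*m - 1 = b^2 + 3*b + 4*m^2 + m*(5*b + 6) + 2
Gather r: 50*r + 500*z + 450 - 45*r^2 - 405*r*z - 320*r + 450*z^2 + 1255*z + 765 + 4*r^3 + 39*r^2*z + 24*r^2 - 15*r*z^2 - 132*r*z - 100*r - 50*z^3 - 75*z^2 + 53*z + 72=4*r^3 + r^2*(39*z - 21) + r*(-15*z^2 - 537*z - 370) - 50*z^3 + 375*z^2 + 1808*z + 1287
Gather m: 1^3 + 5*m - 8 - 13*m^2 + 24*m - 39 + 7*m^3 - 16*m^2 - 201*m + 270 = 7*m^3 - 29*m^2 - 172*m + 224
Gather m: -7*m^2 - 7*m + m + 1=-7*m^2 - 6*m + 1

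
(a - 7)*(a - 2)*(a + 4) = a^3 - 5*a^2 - 22*a + 56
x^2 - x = x*(x - 1)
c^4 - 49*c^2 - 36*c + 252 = (c - 7)*(c - 2)*(c + 3)*(c + 6)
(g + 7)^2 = g^2 + 14*g + 49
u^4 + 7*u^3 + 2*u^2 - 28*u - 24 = (u - 2)*(u + 1)*(u + 2)*(u + 6)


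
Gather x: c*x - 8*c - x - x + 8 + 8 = -8*c + x*(c - 2) + 16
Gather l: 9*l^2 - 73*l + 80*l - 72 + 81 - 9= 9*l^2 + 7*l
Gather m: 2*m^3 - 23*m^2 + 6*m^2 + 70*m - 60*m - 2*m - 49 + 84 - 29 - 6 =2*m^3 - 17*m^2 + 8*m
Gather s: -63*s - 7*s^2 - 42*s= -7*s^2 - 105*s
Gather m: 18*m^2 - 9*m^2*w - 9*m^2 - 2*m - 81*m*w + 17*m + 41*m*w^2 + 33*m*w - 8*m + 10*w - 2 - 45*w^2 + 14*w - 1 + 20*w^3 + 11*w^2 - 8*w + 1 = m^2*(9 - 9*w) + m*(41*w^2 - 48*w + 7) + 20*w^3 - 34*w^2 + 16*w - 2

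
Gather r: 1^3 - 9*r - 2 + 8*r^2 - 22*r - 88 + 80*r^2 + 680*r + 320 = 88*r^2 + 649*r + 231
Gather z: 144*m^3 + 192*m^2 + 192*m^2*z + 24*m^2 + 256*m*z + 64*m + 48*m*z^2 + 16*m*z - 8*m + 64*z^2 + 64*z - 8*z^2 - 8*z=144*m^3 + 216*m^2 + 56*m + z^2*(48*m + 56) + z*(192*m^2 + 272*m + 56)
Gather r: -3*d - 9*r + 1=-3*d - 9*r + 1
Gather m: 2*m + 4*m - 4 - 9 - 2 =6*m - 15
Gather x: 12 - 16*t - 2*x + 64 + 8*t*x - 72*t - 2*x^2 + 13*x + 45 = -88*t - 2*x^2 + x*(8*t + 11) + 121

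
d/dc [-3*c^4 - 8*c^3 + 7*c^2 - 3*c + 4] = -12*c^3 - 24*c^2 + 14*c - 3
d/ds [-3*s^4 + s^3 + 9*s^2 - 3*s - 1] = -12*s^3 + 3*s^2 + 18*s - 3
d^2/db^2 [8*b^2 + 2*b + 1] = 16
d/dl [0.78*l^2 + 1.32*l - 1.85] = 1.56*l + 1.32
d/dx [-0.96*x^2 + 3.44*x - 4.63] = 3.44 - 1.92*x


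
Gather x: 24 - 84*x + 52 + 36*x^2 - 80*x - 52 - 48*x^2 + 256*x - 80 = -12*x^2 + 92*x - 56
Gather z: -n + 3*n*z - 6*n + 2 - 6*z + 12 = -7*n + z*(3*n - 6) + 14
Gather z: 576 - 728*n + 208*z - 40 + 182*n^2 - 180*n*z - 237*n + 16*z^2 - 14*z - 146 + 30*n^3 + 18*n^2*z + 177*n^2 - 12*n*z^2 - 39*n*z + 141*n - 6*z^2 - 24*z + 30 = 30*n^3 + 359*n^2 - 824*n + z^2*(10 - 12*n) + z*(18*n^2 - 219*n + 170) + 420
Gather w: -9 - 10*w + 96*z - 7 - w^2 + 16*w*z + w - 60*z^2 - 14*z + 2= -w^2 + w*(16*z - 9) - 60*z^2 + 82*z - 14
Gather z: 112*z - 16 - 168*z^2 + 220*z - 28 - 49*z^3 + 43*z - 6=-49*z^3 - 168*z^2 + 375*z - 50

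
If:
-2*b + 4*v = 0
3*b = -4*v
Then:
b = 0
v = 0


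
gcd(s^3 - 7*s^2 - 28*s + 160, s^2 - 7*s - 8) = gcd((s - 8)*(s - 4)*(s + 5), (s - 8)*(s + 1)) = s - 8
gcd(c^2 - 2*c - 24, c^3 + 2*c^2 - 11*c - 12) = c + 4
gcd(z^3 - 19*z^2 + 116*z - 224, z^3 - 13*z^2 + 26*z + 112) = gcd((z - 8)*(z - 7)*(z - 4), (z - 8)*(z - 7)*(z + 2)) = z^2 - 15*z + 56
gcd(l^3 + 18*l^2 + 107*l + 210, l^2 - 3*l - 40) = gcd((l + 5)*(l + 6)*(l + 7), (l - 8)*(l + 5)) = l + 5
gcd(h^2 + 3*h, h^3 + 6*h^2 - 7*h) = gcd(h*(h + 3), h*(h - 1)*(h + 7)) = h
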